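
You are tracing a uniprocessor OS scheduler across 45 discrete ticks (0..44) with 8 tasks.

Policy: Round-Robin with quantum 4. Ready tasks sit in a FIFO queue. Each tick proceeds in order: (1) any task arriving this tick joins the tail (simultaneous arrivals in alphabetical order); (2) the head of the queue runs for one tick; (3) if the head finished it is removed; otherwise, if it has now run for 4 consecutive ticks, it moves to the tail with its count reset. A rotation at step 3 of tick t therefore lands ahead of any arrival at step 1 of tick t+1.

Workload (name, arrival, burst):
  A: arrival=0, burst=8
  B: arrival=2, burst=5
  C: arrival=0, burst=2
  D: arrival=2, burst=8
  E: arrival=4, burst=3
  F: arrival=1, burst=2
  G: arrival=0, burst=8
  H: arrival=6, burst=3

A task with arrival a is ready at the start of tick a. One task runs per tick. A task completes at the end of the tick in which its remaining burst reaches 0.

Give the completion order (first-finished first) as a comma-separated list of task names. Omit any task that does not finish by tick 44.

t=0: queue=[A,C,G] q_used=0 → run A
t=1: queue=[A,C,G,F] q_used=1 → run A
t=2: queue=[A,C,G,F,B,D] q_used=2 → run A
t=3: queue=[A,C,G,F,B,D] q_used=3 → run A
t=4: queue=[C,G,F,B,D,A,E] q_used=0 → run C
t=5: queue=[C,G,F,B,D,A,E] q_used=1 → run C
t=6: queue=[G,F,B,D,A,E,H] q_used=0 → run G
t=7: queue=[G,F,B,D,A,E,H] q_used=1 → run G
t=8: queue=[G,F,B,D,A,E,H] q_used=2 → run G
t=9: queue=[G,F,B,D,A,E,H] q_used=3 → run G
t=10: queue=[F,B,D,A,E,H,G] q_used=0 → run F
t=11: queue=[F,B,D,A,E,H,G] q_used=1 → run F
t=12: queue=[B,D,A,E,H,G] q_used=0 → run B
t=13: queue=[B,D,A,E,H,G] q_used=1 → run B
t=14: queue=[B,D,A,E,H,G] q_used=2 → run B
t=15: queue=[B,D,A,E,H,G] q_used=3 → run B
t=16: queue=[D,A,E,H,G,B] q_used=0 → run D
t=17: queue=[D,A,E,H,G,B] q_used=1 → run D
t=18: queue=[D,A,E,H,G,B] q_used=2 → run D
t=19: queue=[D,A,E,H,G,B] q_used=3 → run D
t=20: queue=[A,E,H,G,B,D] q_used=0 → run A
t=21: queue=[A,E,H,G,B,D] q_used=1 → run A
t=22: queue=[A,E,H,G,B,D] q_used=2 → run A
t=23: queue=[A,E,H,G,B,D] q_used=3 → run A
t=24: queue=[E,H,G,B,D] q_used=0 → run E
t=25: queue=[E,H,G,B,D] q_used=1 → run E
t=26: queue=[E,H,G,B,D] q_used=2 → run E
t=27: queue=[H,G,B,D] q_used=0 → run H
t=28: queue=[H,G,B,D] q_used=1 → run H
t=29: queue=[H,G,B,D] q_used=2 → run H
t=30: queue=[G,B,D] q_used=0 → run G
t=31: queue=[G,B,D] q_used=1 → run G
t=32: queue=[G,B,D] q_used=2 → run G
t=33: queue=[G,B,D] q_used=3 → run G
t=34: queue=[B,D] q_used=0 → run B
t=35: queue=[D] q_used=0 → run D
t=36: queue=[D] q_used=1 → run D
t=37: queue=[D] q_used=2 → run D
t=38: queue=[D] q_used=3 → run D
t=39: (idle)
t=40: (idle)
t=41: (idle)
t=42: (idle)
t=43: (idle)
t=44: (idle)

completion order = C, F, A, E, H, G, B, D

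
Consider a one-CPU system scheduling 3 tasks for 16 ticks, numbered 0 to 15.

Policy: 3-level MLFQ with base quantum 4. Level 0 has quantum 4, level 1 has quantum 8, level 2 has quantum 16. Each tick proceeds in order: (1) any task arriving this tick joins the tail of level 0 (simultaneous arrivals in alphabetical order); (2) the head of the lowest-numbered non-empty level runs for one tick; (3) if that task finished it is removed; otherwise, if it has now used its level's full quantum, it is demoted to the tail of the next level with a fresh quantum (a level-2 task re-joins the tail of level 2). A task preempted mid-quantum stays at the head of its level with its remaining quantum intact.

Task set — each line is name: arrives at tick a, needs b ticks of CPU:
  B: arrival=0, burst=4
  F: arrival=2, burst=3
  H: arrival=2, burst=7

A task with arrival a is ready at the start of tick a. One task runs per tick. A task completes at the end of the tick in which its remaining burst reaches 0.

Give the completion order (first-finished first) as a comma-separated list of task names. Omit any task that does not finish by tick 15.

t=0: L0/L1/L2 = B/-/- → run B
t=1: L0/L1/L2 = B/-/- → run B
t=2: L0/L1/L2 = BFH/-/- → run B
t=3: L0/L1/L2 = BFH/-/- → run B
t=4: L0/L1/L2 = FH/-/- → run F
t=5: L0/L1/L2 = FH/-/- → run F
t=6: L0/L1/L2 = FH/-/- → run F
t=7: L0/L1/L2 = H/-/- → run H
t=8: L0/L1/L2 = H/-/- → run H
t=9: L0/L1/L2 = H/-/- → run H
t=10: L0/L1/L2 = H/-/- → run H
t=11: L0/L1/L2 = -/H/- → run H
t=12: L0/L1/L2 = -/H/- → run H
t=13: L0/L1/L2 = -/H/- → run H
t=14: (idle)
t=15: (idle)

completion order = B, F, H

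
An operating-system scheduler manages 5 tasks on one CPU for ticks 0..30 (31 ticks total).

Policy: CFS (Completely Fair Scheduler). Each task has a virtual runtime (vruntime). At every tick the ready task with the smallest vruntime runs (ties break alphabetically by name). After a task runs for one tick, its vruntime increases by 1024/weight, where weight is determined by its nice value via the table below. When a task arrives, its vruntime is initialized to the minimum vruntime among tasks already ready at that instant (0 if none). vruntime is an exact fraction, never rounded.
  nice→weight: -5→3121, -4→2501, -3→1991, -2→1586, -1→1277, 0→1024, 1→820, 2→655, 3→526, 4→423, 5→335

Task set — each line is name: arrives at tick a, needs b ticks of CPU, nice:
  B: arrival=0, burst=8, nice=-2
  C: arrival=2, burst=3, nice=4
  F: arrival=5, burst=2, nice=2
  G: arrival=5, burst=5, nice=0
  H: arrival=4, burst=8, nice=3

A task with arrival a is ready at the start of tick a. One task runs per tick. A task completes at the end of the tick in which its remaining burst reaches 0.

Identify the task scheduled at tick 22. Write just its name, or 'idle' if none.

running at tick 22 = H

t=0: vr[B=0] → run B
t=1: vr[B=512/793] → run B
t=2: vr[B=1024/793 C=1024/793] → run B
t=3: vr[B=1536/793 C=1024/793] → run C
t=4: vr[B=1536/793 C=1245184/335439 H=1536/793] → run B
t=5: vr[B=2048/793 C=1245184/335439 F=1536/793 G=1536/793 H=1536/793] → run F
t=6: vr[B=2048/793 C=1245184/335439 F=1818112/519415 G=1536/793 H=1536/793] → run G
t=7: vr[B=2048/793 C=1245184/335439 F=1818112/519415 G=2329/793 H=1536/793] → run H
t=8: vr[B=2048/793 C=1245184/335439 F=1818112/519415 G=2329/793 H=809984/208559] → run B
t=9: vr[B=2560/793 C=1245184/335439 F=1818112/519415 G=2329/793 H=809984/208559] → run G
t=10: vr[B=2560/793 C=1245184/335439 F=1818112/519415 G=3122/793 H=809984/208559] → run B
t=11: vr[B=3072/793 C=1245184/335439 F=1818112/519415 G=3122/793 H=809984/208559] → run F
t=12: vr[B=3072/793 C=1245184/335439 G=3122/793 H=809984/208559] → run C
t=13: vr[B=3072/793 C=2057216/335439 G=3122/793 H=809984/208559] → run B
t=14: vr[B=3584/793 C=2057216/335439 G=3122/793 H=809984/208559] → run H
t=15: vr[B=3584/793 C=2057216/335439 G=3122/793 H=1216000/208559] → run G
t=16: vr[B=3584/793 C=2057216/335439 G=3915/793 H=1216000/208559] → run B
t=17: vr[C=2057216/335439 G=3915/793 H=1216000/208559] → run G
t=18: vr[C=2057216/335439 G=4708/793 H=1216000/208559] → run H
t=19: vr[C=2057216/335439 G=4708/793 H=1622016/208559] → run G
t=20: vr[C=2057216/335439 H=1622016/208559] → run C
t=21: vr[H=1622016/208559] → run H
t=22: vr[H=2028032/208559] → run H
t=23: vr[H=2434048/208559] → run H
t=24: vr[H=2840064/208559] → run H
t=25: vr[H=3246080/208559] → run H
t=26: (idle)
t=27: (idle)
t=28: (idle)
t=29: (idle)
t=30: (idle)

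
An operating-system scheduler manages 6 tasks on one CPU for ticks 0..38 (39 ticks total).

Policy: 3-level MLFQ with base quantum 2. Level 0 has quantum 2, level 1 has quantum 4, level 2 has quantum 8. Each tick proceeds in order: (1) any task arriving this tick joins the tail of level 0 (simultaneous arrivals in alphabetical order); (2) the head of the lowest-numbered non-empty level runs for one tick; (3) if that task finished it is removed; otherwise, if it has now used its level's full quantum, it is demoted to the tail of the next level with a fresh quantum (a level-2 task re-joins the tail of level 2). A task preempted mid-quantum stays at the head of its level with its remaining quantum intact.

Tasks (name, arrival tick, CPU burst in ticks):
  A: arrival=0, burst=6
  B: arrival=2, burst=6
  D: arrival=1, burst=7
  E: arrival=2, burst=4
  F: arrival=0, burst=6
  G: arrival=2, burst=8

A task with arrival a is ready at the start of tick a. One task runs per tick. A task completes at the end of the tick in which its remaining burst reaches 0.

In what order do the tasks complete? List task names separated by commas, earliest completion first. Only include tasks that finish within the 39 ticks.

t=0: L0/L1/L2 = AF/-/- → run A
t=1: L0/L1/L2 = AFD/-/- → run A
t=2: L0/L1/L2 = FDBEG/A/- → run F
t=3: L0/L1/L2 = FDBEG/A/- → run F
t=4: L0/L1/L2 = DBEG/AF/- → run D
t=5: L0/L1/L2 = DBEG/AF/- → run D
t=6: L0/L1/L2 = BEG/AFD/- → run B
t=7: L0/L1/L2 = BEG/AFD/- → run B
t=8: L0/L1/L2 = EG/AFDB/- → run E
t=9: L0/L1/L2 = EG/AFDB/- → run E
t=10: L0/L1/L2 = G/AFDBE/- → run G
t=11: L0/L1/L2 = G/AFDBE/- → run G
t=12: L0/L1/L2 = -/AFDBEG/- → run A
t=13: L0/L1/L2 = -/AFDBEG/- → run A
t=14: L0/L1/L2 = -/AFDBEG/- → run A
t=15: L0/L1/L2 = -/AFDBEG/- → run A
t=16: L0/L1/L2 = -/FDBEG/- → run F
t=17: L0/L1/L2 = -/FDBEG/- → run F
t=18: L0/L1/L2 = -/FDBEG/- → run F
t=19: L0/L1/L2 = -/FDBEG/- → run F
t=20: L0/L1/L2 = -/DBEG/- → run D
t=21: L0/L1/L2 = -/DBEG/- → run D
t=22: L0/L1/L2 = -/DBEG/- → run D
t=23: L0/L1/L2 = -/DBEG/- → run D
t=24: L0/L1/L2 = -/BEG/D → run B
t=25: L0/L1/L2 = -/BEG/D → run B
t=26: L0/L1/L2 = -/BEG/D → run B
t=27: L0/L1/L2 = -/BEG/D → run B
t=28: L0/L1/L2 = -/EG/D → run E
t=29: L0/L1/L2 = -/EG/D → run E
t=30: L0/L1/L2 = -/G/D → run G
t=31: L0/L1/L2 = -/G/D → run G
t=32: L0/L1/L2 = -/G/D → run G
t=33: L0/L1/L2 = -/G/D → run G
t=34: L0/L1/L2 = -/-/DG → run D
t=35: L0/L1/L2 = -/-/G → run G
t=36: L0/L1/L2 = -/-/G → run G
t=37: (idle)
t=38: (idle)

completion order = A, F, B, E, D, G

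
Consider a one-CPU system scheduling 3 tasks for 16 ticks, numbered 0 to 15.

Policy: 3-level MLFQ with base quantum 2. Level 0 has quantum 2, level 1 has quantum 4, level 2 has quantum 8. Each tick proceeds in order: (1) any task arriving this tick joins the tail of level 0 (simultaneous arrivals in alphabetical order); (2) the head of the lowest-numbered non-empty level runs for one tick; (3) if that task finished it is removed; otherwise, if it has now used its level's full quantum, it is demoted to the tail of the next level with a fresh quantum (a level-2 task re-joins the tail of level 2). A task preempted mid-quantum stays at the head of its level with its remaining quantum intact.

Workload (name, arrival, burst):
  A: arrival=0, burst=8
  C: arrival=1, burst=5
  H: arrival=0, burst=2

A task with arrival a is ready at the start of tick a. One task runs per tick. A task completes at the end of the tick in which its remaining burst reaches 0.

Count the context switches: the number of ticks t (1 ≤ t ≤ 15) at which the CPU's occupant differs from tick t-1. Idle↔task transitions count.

t=0: L0/L1/L2 = AH/-/- → run A
t=1: L0/L1/L2 = AHC/-/- → run A
t=2: L0/L1/L2 = HC/A/- → run H
t=3: L0/L1/L2 = HC/A/- → run H
t=4: L0/L1/L2 = C/A/- → run C
t=5: L0/L1/L2 = C/A/- → run C
t=6: L0/L1/L2 = -/AC/- → run A
t=7: L0/L1/L2 = -/AC/- → run A
t=8: L0/L1/L2 = -/AC/- → run A
t=9: L0/L1/L2 = -/AC/- → run A
t=10: L0/L1/L2 = -/C/A → run C
t=11: L0/L1/L2 = -/C/A → run C
t=12: L0/L1/L2 = -/C/A → run C
t=13: L0/L1/L2 = -/-/A → run A
t=14: L0/L1/L2 = -/-/A → run A
t=15: (idle)

context switches = 6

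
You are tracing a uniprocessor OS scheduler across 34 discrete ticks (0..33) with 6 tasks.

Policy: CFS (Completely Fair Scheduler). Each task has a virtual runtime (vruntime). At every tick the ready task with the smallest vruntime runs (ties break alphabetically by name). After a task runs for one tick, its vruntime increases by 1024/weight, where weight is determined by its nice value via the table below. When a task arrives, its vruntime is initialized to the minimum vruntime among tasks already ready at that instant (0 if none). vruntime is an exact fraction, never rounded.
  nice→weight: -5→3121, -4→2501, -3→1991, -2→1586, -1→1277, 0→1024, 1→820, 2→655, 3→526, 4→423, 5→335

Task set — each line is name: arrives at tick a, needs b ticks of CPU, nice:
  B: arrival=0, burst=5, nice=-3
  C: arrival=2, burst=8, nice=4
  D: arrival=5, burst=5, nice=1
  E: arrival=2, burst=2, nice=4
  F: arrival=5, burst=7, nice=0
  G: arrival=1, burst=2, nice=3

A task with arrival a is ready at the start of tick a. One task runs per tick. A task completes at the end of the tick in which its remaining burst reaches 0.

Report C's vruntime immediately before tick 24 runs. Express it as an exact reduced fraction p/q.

t=0: vr[B=0] → run B
t=1: vr[B=1024/1991 G=1024/1991] → run B
t=2: vr[B=2048/1991 C=1024/1991 E=1024/1991 G=1024/1991] → run C
t=3: vr[B=2048/1991 C=2471936/842193 E=1024/1991 G=1024/1991] → run E
t=4: vr[B=2048/1991 C=2471936/842193 E=2471936/842193 G=1024/1991] → run G
t=5: vr[B=2048/1991 C=2471936/842193 D=2048/1991 E=2471936/842193 F=2048/1991 G=1288704/523633] → run B
t=6: vr[B=3072/1991 C=2471936/842193 D=2048/1991 E=2471936/842193 F=2048/1991 G=1288704/523633] → run D
t=7: vr[B=3072/1991 C=2471936/842193 D=929536/408155 E=2471936/842193 F=2048/1991 G=1288704/523633] → run F
t=8: vr[B=3072/1991 C=2471936/842193 D=929536/408155 E=2471936/842193 F=4039/1991 G=1288704/523633] → run B
t=9: vr[B=4096/1991 C=2471936/842193 D=929536/408155 E=2471936/842193 F=4039/1991 G=1288704/523633] → run F
t=10: vr[B=4096/1991 C=2471936/842193 D=929536/408155 E=2471936/842193 F=6030/1991 G=1288704/523633] → run B
t=11: vr[C=2471936/842193 D=929536/408155 E=2471936/842193 F=6030/1991 G=1288704/523633] → run D
t=12: vr[C=2471936/842193 D=1439232/408155 E=2471936/842193 F=6030/1991 G=1288704/523633] → run G
t=13: vr[C=2471936/842193 D=1439232/408155 E=2471936/842193 F=6030/1991] → run C
t=14: vr[C=4510720/842193 D=1439232/408155 E=2471936/842193 F=6030/1991] → run E
t=15: vr[C=4510720/842193 D=1439232/408155 F=6030/1991] → run F
t=16: vr[C=4510720/842193 D=1439232/408155 F=8021/1991] → run D
t=17: vr[C=4510720/842193 D=1948928/408155 F=8021/1991] → run F
t=18: vr[C=4510720/842193 D=1948928/408155 F=10012/1991] → run D
t=19: vr[C=4510720/842193 D=2458624/408155 F=10012/1991] → run F
t=20: vr[C=4510720/842193 D=2458624/408155 F=12003/1991] → run C
t=21: vr[C=2183168/280731 D=2458624/408155 F=12003/1991] → run D
t=22: vr[C=2183168/280731 F=12003/1991] → run F
t=23: vr[C=2183168/280731 F=13994/1991] → run F
t=24: vr[C=2183168/280731] → run C
t=25: vr[C=8588288/842193] → run C
t=26: vr[C=10627072/842193] → run C
t=27: vr[C=4221952/280731] → run C
t=28: vr[C=14704640/842193] → run C
t=29: (idle)
t=30: (idle)
t=31: (idle)
t=32: (idle)
t=33: (idle)

vruntime(C, start of tick 24) = 2183168/280731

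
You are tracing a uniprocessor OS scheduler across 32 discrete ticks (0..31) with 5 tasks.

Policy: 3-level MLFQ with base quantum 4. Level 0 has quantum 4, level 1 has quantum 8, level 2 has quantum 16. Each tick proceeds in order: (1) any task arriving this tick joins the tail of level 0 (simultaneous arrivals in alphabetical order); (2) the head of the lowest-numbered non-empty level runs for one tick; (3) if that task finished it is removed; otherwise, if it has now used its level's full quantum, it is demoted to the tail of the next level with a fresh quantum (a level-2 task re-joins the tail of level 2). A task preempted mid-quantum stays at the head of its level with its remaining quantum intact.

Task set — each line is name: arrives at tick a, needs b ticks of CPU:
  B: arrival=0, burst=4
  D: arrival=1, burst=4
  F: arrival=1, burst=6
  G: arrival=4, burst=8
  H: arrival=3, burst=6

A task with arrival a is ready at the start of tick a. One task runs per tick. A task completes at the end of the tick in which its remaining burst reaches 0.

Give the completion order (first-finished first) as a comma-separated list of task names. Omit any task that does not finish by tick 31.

t=0: L0/L1/L2 = B/-/- → run B
t=1: L0/L1/L2 = BDF/-/- → run B
t=2: L0/L1/L2 = BDF/-/- → run B
t=3: L0/L1/L2 = BDFH/-/- → run B
t=4: L0/L1/L2 = DFHG/-/- → run D
t=5: L0/L1/L2 = DFHG/-/- → run D
t=6: L0/L1/L2 = DFHG/-/- → run D
t=7: L0/L1/L2 = DFHG/-/- → run D
t=8: L0/L1/L2 = FHG/-/- → run F
t=9: L0/L1/L2 = FHG/-/- → run F
t=10: L0/L1/L2 = FHG/-/- → run F
t=11: L0/L1/L2 = FHG/-/- → run F
t=12: L0/L1/L2 = HG/F/- → run H
t=13: L0/L1/L2 = HG/F/- → run H
t=14: L0/L1/L2 = HG/F/- → run H
t=15: L0/L1/L2 = HG/F/- → run H
t=16: L0/L1/L2 = G/FH/- → run G
t=17: L0/L1/L2 = G/FH/- → run G
t=18: L0/L1/L2 = G/FH/- → run G
t=19: L0/L1/L2 = G/FH/- → run G
t=20: L0/L1/L2 = -/FHG/- → run F
t=21: L0/L1/L2 = -/FHG/- → run F
t=22: L0/L1/L2 = -/HG/- → run H
t=23: L0/L1/L2 = -/HG/- → run H
t=24: L0/L1/L2 = -/G/- → run G
t=25: L0/L1/L2 = -/G/- → run G
t=26: L0/L1/L2 = -/G/- → run G
t=27: L0/L1/L2 = -/G/- → run G
t=28: (idle)
t=29: (idle)
t=30: (idle)
t=31: (idle)

completion order = B, D, F, H, G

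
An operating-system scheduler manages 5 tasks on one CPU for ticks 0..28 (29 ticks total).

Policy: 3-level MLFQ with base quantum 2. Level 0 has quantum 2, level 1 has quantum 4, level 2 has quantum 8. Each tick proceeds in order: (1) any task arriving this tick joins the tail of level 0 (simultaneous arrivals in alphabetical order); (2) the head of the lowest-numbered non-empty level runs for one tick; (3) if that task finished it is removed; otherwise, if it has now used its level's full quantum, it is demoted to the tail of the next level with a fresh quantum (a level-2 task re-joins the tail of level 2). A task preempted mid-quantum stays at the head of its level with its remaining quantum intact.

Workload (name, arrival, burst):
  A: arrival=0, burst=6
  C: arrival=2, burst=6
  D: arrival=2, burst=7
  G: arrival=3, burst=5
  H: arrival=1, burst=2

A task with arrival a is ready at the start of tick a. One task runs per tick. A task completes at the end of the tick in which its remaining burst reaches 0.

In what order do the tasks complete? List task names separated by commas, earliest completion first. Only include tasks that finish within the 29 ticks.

t=0: L0/L1/L2 = A/-/- → run A
t=1: L0/L1/L2 = AH/-/- → run A
t=2: L0/L1/L2 = HCD/A/- → run H
t=3: L0/L1/L2 = HCDG/A/- → run H
t=4: L0/L1/L2 = CDG/A/- → run C
t=5: L0/L1/L2 = CDG/A/- → run C
t=6: L0/L1/L2 = DG/AC/- → run D
t=7: L0/L1/L2 = DG/AC/- → run D
t=8: L0/L1/L2 = G/ACD/- → run G
t=9: L0/L1/L2 = G/ACD/- → run G
t=10: L0/L1/L2 = -/ACDG/- → run A
t=11: L0/L1/L2 = -/ACDG/- → run A
t=12: L0/L1/L2 = -/ACDG/- → run A
t=13: L0/L1/L2 = -/ACDG/- → run A
t=14: L0/L1/L2 = -/CDG/- → run C
t=15: L0/L1/L2 = -/CDG/- → run C
t=16: L0/L1/L2 = -/CDG/- → run C
t=17: L0/L1/L2 = -/CDG/- → run C
t=18: L0/L1/L2 = -/DG/- → run D
t=19: L0/L1/L2 = -/DG/- → run D
t=20: L0/L1/L2 = -/DG/- → run D
t=21: L0/L1/L2 = -/DG/- → run D
t=22: L0/L1/L2 = -/G/D → run G
t=23: L0/L1/L2 = -/G/D → run G
t=24: L0/L1/L2 = -/G/D → run G
t=25: L0/L1/L2 = -/-/D → run D
t=26: (idle)
t=27: (idle)
t=28: (idle)

completion order = H, A, C, G, D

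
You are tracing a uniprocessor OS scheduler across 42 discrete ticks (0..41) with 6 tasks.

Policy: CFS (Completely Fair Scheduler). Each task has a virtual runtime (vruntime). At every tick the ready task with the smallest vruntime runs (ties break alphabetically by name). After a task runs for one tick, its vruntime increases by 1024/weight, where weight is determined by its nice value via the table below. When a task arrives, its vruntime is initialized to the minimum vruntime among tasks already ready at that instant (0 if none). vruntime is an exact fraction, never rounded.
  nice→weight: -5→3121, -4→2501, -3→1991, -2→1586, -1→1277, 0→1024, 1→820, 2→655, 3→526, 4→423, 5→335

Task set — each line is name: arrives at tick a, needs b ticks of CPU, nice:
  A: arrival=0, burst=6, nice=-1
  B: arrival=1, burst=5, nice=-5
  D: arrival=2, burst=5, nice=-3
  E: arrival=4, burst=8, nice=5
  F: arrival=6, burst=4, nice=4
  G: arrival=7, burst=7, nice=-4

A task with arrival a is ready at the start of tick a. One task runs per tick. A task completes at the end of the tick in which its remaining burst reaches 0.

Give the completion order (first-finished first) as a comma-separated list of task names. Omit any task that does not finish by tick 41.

completion order = B, D, G, A, F, E

t=0: vr[A=0] → run A
t=1: vr[A=1024/1277 B=1024/1277] → run A
t=2: vr[A=2048/1277 B=1024/1277 D=1024/1277] → run B
t=3: vr[A=2048/1277 B=4503552/3985517 D=1024/1277] → run D
t=4: vr[A=2048/1277 B=4503552/3985517 D=3346432/2542507 E=4503552/3985517] → run B
t=5: vr[A=2048/1277 B=5811200/3985517 D=3346432/2542507 E=4503552/3985517] → run E
t=6: vr[A=2048/1277 B=5811200/3985517 D=3346432/2542507 E=5589859328/1335148195 F=3346432/2542507] → run D
t=7: vr[A=2048/1277 B=5811200/3985517 D=4654080/2542507 E=5589859328/1335148195 F=3346432/2542507 G=3346432/2542507] → run F
t=8: vr[A=2048/1277 B=5811200/3985517 D=4654080/2542507 E=5589859328/1335148195 F=4019067904/1075480461 G=3346432/2542507] → run G
t=9: vr[A=2048/1277 B=5811200/3985517 D=4654080/2542507 E=5589859328/1335148195 F=4019067904/1075480461 G=10972953600/6358810007] → run B
t=10: vr[A=2048/1277 B=7118848/3985517 D=4654080/2542507 E=5589859328/1335148195 F=4019067904/1075480461 G=10972953600/6358810007] → run A
t=11: vr[A=3072/1277 B=7118848/3985517 D=4654080/2542507 E=5589859328/1335148195 F=4019067904/1075480461 G=10972953600/6358810007] → run G
t=12: vr[A=3072/1277 B=7118848/3985517 D=4654080/2542507 E=5589859328/1335148195 F=4019067904/1075480461 G=13576480768/6358810007] → run B
t=13: vr[A=3072/1277 B=8426496/3985517 D=4654080/2542507 E=5589859328/1335148195 F=4019067904/1075480461 G=13576480768/6358810007] → run D
t=14: vr[A=3072/1277 B=8426496/3985517 D=5961728/2542507 E=5589859328/1335148195 F=4019067904/1075480461 G=13576480768/6358810007] → run B
t=15: vr[A=3072/1277 D=5961728/2542507 E=5589859328/1335148195 F=4019067904/1075480461 G=13576480768/6358810007] → run G
t=16: vr[A=3072/1277 D=5961728/2542507 E=5589859328/1335148195 F=4019067904/1075480461 G=16180007936/6358810007] → run D
t=17: vr[A=3072/1277 D=7269376/2542507 E=5589859328/1335148195 F=4019067904/1075480461 G=16180007936/6358810007] → run A
t=18: vr[A=4096/1277 D=7269376/2542507 E=5589859328/1335148195 F=4019067904/1075480461 G=16180007936/6358810007] → run G
t=19: vr[A=4096/1277 D=7269376/2542507 E=5589859328/1335148195 F=4019067904/1075480461 G=18783535104/6358810007] → run D
t=20: vr[A=4096/1277 E=5589859328/1335148195 F=4019067904/1075480461 G=18783535104/6358810007] → run G
t=21: vr[A=4096/1277 E=5589859328/1335148195 F=4019067904/1075480461 G=21387062272/6358810007] → run A
t=22: vr[A=5120/1277 E=5589859328/1335148195 F=4019067904/1075480461 G=21387062272/6358810007] → run G
t=23: vr[A=5120/1277 E=5589859328/1335148195 F=4019067904/1075480461 G=23990589440/6358810007] → run F
t=24: vr[A=5120/1277 E=5589859328/1335148195 F=6622595072/1075480461 G=23990589440/6358810007] → run G
t=25: vr[A=5120/1277 E=5589859328/1335148195 F=6622595072/1075480461] → run A
t=26: vr[E=5589859328/1335148195 F=6622595072/1075480461] → run E
t=27: vr[E=9671028736/1335148195 F=6622595072/1075480461] → run F
t=28: vr[E=9671028736/1335148195 F=3075374080/358493487] → run E
t=29: vr[E=13752198144/1335148195 F=3075374080/358493487] → run F
t=30: vr[E=13752198144/1335148195] → run E
t=31: vr[E=17833367552/1335148195] → run E
t=32: vr[E=4382907392/267029639] → run E
t=33: vr[E=25995706368/1335148195] → run E
t=34: vr[E=30076875776/1335148195] → run E
t=35: (idle)
t=36: (idle)
t=37: (idle)
t=38: (idle)
t=39: (idle)
t=40: (idle)
t=41: (idle)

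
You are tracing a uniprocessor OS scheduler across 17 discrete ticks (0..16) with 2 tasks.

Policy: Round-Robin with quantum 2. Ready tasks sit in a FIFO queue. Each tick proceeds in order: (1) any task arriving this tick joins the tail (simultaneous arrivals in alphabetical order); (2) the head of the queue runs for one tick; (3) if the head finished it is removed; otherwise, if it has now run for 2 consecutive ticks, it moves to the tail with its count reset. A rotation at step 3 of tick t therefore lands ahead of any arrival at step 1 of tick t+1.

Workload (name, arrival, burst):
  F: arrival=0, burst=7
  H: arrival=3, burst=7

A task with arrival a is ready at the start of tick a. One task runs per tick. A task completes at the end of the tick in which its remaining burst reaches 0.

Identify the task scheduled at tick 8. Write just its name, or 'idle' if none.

running at tick 8 = H

t=0: queue=[F] q_used=0 → run F
t=1: queue=[F] q_used=1 → run F
t=2: queue=[F] q_used=0 → run F
t=3: queue=[F,H] q_used=1 → run F
t=4: queue=[H,F] q_used=0 → run H
t=5: queue=[H,F] q_used=1 → run H
t=6: queue=[F,H] q_used=0 → run F
t=7: queue=[F,H] q_used=1 → run F
t=8: queue=[H,F] q_used=0 → run H
t=9: queue=[H,F] q_used=1 → run H
t=10: queue=[F,H] q_used=0 → run F
t=11: queue=[H] q_used=0 → run H
t=12: queue=[H] q_used=1 → run H
t=13: queue=[H] q_used=0 → run H
t=14: (idle)
t=15: (idle)
t=16: (idle)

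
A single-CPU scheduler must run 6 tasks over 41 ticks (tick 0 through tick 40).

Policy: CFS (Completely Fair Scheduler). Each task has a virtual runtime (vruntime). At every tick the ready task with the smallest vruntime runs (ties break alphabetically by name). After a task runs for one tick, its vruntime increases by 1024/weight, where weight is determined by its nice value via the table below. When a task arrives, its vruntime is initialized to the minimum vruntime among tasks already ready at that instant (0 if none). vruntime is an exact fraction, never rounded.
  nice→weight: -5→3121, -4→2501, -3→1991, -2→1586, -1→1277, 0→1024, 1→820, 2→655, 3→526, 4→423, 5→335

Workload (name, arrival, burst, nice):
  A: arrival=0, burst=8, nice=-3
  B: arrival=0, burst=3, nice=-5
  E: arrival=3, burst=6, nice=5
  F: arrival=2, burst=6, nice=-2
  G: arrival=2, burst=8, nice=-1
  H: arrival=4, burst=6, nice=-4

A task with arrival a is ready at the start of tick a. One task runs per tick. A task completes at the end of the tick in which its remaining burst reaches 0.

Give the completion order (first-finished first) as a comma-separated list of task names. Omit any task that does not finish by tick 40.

completion order = B, H, F, A, G, E

t=0: vr[A=0 B=0] → run A
t=1: vr[A=1024/1991 B=0] → run B
t=2: vr[A=1024/1991 B=1024/3121 F=1024/3121 G=1024/3121] → run B
t=3: vr[A=1024/1991 B=2048/3121 E=1024/3121 F=1024/3121 G=1024/3121] → run E
t=4: vr[A=1024/1991 B=2048/3121 E=3538944/1045535 F=1024/3121 G=1024/3121 H=1024/3121] → run F
t=5: vr[A=1024/1991 B=2048/3121 E=3538944/1045535 F=2409984/2474953 G=1024/3121 H=1024/3121] → run G
t=6: vr[A=1024/1991 B=2048/3121 E=3538944/1045535 F=2409984/2474953 G=4503552/3985517 H=1024/3121] → run H
t=7: vr[A=1024/1991 B=2048/3121 E=3538944/1045535 F=2409984/2474953 G=4503552/3985517 H=5756928/7805621] → run A
t=8: vr[A=2048/1991 B=2048/3121 E=3538944/1045535 F=2409984/2474953 G=4503552/3985517 H=5756928/7805621] → run B
t=9: vr[A=2048/1991 E=3538944/1045535 F=2409984/2474953 G=4503552/3985517 H=5756928/7805621] → run H
t=10: vr[A=2048/1991 E=3538944/1045535 F=2409984/2474953 G=4503552/3985517 H=8952832/7805621] → run F
t=11: vr[A=2048/1991 E=3538944/1045535 F=4007936/2474953 G=4503552/3985517 H=8952832/7805621] → run A
t=12: vr[A=3072/1991 E=3538944/1045535 F=4007936/2474953 G=4503552/3985517 H=8952832/7805621] → run G
t=13: vr[A=3072/1991 E=3538944/1045535 F=4007936/2474953 G=7699456/3985517 H=8952832/7805621] → run H
t=14: vr[A=3072/1991 E=3538944/1045535 F=4007936/2474953 G=7699456/3985517 H=12148736/7805621] → run A
t=15: vr[A=4096/1991 E=3538944/1045535 F=4007936/2474953 G=7699456/3985517 H=12148736/7805621] → run H
t=16: vr[A=4096/1991 E=3538944/1045535 F=4007936/2474953 G=7699456/3985517 H=15344640/7805621] → run F
t=17: vr[A=4096/1991 E=3538944/1045535 F=5605888/2474953 G=7699456/3985517 H=15344640/7805621] → run G
t=18: vr[A=4096/1991 E=3538944/1045535 F=5605888/2474953 G=10895360/3985517 H=15344640/7805621] → run H
t=19: vr[A=4096/1991 E=3538944/1045535 F=5605888/2474953 G=10895360/3985517 H=18540544/7805621] → run A
t=20: vr[A=5120/1991 E=3538944/1045535 F=5605888/2474953 G=10895360/3985517 H=18540544/7805621] → run F
t=21: vr[A=5120/1991 E=3538944/1045535 F=7203840/2474953 G=10895360/3985517 H=18540544/7805621] → run H
t=22: vr[A=5120/1991 E=3538944/1045535 F=7203840/2474953 G=10895360/3985517] → run A
t=23: vr[A=6144/1991 E=3538944/1045535 F=7203840/2474953 G=10895360/3985517] → run G
t=24: vr[A=6144/1991 E=3538944/1045535 F=7203840/2474953 G=14091264/3985517] → run F
t=25: vr[A=6144/1991 E=3538944/1045535 F=8801792/2474953 G=14091264/3985517] → run A
t=26: vr[A=7168/1991 E=3538944/1045535 F=8801792/2474953 G=14091264/3985517] → run E
t=27: vr[A=7168/1991 E=6734848/1045535 F=8801792/2474953 G=14091264/3985517] → run G
t=28: vr[A=7168/1991 E=6734848/1045535 F=8801792/2474953 G=17287168/3985517] → run F
t=29: vr[A=7168/1991 E=6734848/1045535 G=17287168/3985517] → run A
t=30: vr[E=6734848/1045535 G=17287168/3985517] → run G
t=31: vr[E=6734848/1045535 G=20483072/3985517] → run G
t=32: vr[E=6734848/1045535 G=23678976/3985517] → run G
t=33: vr[E=6734848/1045535] → run E
t=34: vr[E=9930752/1045535] → run E
t=35: vr[E=13126656/1045535] → run E
t=36: vr[E=3264512/209107] → run E
t=37: (idle)
t=38: (idle)
t=39: (idle)
t=40: (idle)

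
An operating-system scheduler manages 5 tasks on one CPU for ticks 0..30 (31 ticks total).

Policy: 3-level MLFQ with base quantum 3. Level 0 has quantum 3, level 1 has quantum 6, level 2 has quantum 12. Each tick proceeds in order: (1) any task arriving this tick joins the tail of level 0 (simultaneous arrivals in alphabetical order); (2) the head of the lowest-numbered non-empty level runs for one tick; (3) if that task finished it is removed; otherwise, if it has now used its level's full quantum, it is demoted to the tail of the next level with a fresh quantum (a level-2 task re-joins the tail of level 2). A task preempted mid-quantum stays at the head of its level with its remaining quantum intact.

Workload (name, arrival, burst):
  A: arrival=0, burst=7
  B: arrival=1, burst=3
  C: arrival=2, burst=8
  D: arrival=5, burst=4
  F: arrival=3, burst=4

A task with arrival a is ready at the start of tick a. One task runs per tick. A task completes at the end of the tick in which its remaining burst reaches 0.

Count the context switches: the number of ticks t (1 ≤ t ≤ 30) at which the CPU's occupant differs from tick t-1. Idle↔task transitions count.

context switches = 9

t=0: L0/L1/L2 = A/-/- → run A
t=1: L0/L1/L2 = AB/-/- → run A
t=2: L0/L1/L2 = ABC/-/- → run A
t=3: L0/L1/L2 = BCF/A/- → run B
t=4: L0/L1/L2 = BCF/A/- → run B
t=5: L0/L1/L2 = BCFD/A/- → run B
t=6: L0/L1/L2 = CFD/A/- → run C
t=7: L0/L1/L2 = CFD/A/- → run C
t=8: L0/L1/L2 = CFD/A/- → run C
t=9: L0/L1/L2 = FD/AC/- → run F
t=10: L0/L1/L2 = FD/AC/- → run F
t=11: L0/L1/L2 = FD/AC/- → run F
t=12: L0/L1/L2 = D/ACF/- → run D
t=13: L0/L1/L2 = D/ACF/- → run D
t=14: L0/L1/L2 = D/ACF/- → run D
t=15: L0/L1/L2 = -/ACFD/- → run A
t=16: L0/L1/L2 = -/ACFD/- → run A
t=17: L0/L1/L2 = -/ACFD/- → run A
t=18: L0/L1/L2 = -/ACFD/- → run A
t=19: L0/L1/L2 = -/CFD/- → run C
t=20: L0/L1/L2 = -/CFD/- → run C
t=21: L0/L1/L2 = -/CFD/- → run C
t=22: L0/L1/L2 = -/CFD/- → run C
t=23: L0/L1/L2 = -/CFD/- → run C
t=24: L0/L1/L2 = -/FD/- → run F
t=25: L0/L1/L2 = -/D/- → run D
t=26: (idle)
t=27: (idle)
t=28: (idle)
t=29: (idle)
t=30: (idle)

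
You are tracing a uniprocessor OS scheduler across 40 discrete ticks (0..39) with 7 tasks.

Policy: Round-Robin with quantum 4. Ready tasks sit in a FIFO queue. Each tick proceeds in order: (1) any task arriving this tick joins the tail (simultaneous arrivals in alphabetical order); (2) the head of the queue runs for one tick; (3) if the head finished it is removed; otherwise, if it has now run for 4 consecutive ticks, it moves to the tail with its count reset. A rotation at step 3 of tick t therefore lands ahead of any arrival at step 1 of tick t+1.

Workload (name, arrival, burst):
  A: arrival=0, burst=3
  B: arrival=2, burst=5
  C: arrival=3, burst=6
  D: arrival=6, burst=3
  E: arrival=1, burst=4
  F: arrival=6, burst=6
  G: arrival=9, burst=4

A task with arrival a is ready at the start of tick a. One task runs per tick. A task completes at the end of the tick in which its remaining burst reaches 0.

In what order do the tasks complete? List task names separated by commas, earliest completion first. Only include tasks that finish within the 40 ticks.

completion order = A, E, D, G, B, C, F

t=0: queue=[A] q_used=0 → run A
t=1: queue=[A,E] q_used=1 → run A
t=2: queue=[A,E,B] q_used=2 → run A
t=3: queue=[E,B,C] q_used=0 → run E
t=4: queue=[E,B,C] q_used=1 → run E
t=5: queue=[E,B,C] q_used=2 → run E
t=6: queue=[E,B,C,D,F] q_used=3 → run E
t=7: queue=[B,C,D,F] q_used=0 → run B
t=8: queue=[B,C,D,F] q_used=1 → run B
t=9: queue=[B,C,D,F,G] q_used=2 → run B
t=10: queue=[B,C,D,F,G] q_used=3 → run B
t=11: queue=[C,D,F,G,B] q_used=0 → run C
t=12: queue=[C,D,F,G,B] q_used=1 → run C
t=13: queue=[C,D,F,G,B] q_used=2 → run C
t=14: queue=[C,D,F,G,B] q_used=3 → run C
t=15: queue=[D,F,G,B,C] q_used=0 → run D
t=16: queue=[D,F,G,B,C] q_used=1 → run D
t=17: queue=[D,F,G,B,C] q_used=2 → run D
t=18: queue=[F,G,B,C] q_used=0 → run F
t=19: queue=[F,G,B,C] q_used=1 → run F
t=20: queue=[F,G,B,C] q_used=2 → run F
t=21: queue=[F,G,B,C] q_used=3 → run F
t=22: queue=[G,B,C,F] q_used=0 → run G
t=23: queue=[G,B,C,F] q_used=1 → run G
t=24: queue=[G,B,C,F] q_used=2 → run G
t=25: queue=[G,B,C,F] q_used=3 → run G
t=26: queue=[B,C,F] q_used=0 → run B
t=27: queue=[C,F] q_used=0 → run C
t=28: queue=[C,F] q_used=1 → run C
t=29: queue=[F] q_used=0 → run F
t=30: queue=[F] q_used=1 → run F
t=31: (idle)
t=32: (idle)
t=33: (idle)
t=34: (idle)
t=35: (idle)
t=36: (idle)
t=37: (idle)
t=38: (idle)
t=39: (idle)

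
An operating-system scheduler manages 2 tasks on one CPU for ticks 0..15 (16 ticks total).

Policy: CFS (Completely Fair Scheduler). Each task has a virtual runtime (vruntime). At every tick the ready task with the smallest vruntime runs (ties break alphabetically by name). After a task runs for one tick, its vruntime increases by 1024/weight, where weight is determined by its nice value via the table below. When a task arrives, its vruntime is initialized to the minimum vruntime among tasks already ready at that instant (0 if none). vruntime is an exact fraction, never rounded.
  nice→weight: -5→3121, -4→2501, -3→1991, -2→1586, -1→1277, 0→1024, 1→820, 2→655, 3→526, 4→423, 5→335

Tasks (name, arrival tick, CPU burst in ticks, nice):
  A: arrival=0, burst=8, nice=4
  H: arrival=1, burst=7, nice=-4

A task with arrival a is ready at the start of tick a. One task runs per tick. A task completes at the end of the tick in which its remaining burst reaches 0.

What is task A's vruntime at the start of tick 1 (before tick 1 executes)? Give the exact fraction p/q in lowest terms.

t=0: vr[A=0] → run A
t=1: vr[A=1024/423 H=1024/423] → run A
t=2: vr[A=2048/423 H=1024/423] → run H
t=3: vr[A=2048/423 H=2994176/1057923] → run H
t=4: vr[A=2048/423 H=3427328/1057923] → run H
t=5: vr[A=2048/423 H=3860480/1057923] → run H
t=6: vr[A=2048/423 H=4293632/1057923] → run H
t=7: vr[A=2048/423 H=4726784/1057923] → run H
t=8: vr[A=2048/423 H=5159936/1057923] → run A
t=9: vr[A=1024/141 H=5159936/1057923] → run H
t=10: vr[A=1024/141] → run A
t=11: vr[A=4096/423] → run A
t=12: vr[A=5120/423] → run A
t=13: vr[A=2048/141] → run A
t=14: vr[A=7168/423] → run A
t=15: (idle)

vruntime(A, start of tick 1) = 1024/423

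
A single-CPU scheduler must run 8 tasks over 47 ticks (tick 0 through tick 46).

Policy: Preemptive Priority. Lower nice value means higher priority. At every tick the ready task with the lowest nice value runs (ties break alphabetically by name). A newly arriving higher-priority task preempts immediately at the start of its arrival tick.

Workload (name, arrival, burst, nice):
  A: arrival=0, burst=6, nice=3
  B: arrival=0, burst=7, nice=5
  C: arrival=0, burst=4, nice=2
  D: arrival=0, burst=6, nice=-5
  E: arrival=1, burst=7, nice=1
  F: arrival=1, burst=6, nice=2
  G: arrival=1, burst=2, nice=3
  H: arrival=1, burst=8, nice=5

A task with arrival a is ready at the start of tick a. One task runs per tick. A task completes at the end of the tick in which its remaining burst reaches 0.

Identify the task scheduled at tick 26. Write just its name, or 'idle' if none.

t=0: ready={A,B,C,D} → run D
t=1: ready={A,B,C,D,E,F,G,H} → run D
t=2: ready={A,B,C,D,E,F,G,H} → run D
t=3: ready={A,B,C,D,E,F,G,H} → run D
t=4: ready={A,B,C,D,E,F,G,H} → run D
t=5: ready={A,B,C,D,E,F,G,H} → run D
t=6: ready={A,B,C,E,F,G,H} → run E
t=7: ready={A,B,C,E,F,G,H} → run E
t=8: ready={A,B,C,E,F,G,H} → run E
t=9: ready={A,B,C,E,F,G,H} → run E
t=10: ready={A,B,C,E,F,G,H} → run E
t=11: ready={A,B,C,E,F,G,H} → run E
t=12: ready={A,B,C,E,F,G,H} → run E
t=13: ready={A,B,C,F,G,H} → run C
t=14: ready={A,B,C,F,G,H} → run C
t=15: ready={A,B,C,F,G,H} → run C
t=16: ready={A,B,C,F,G,H} → run C
t=17: ready={A,B,F,G,H} → run F
t=18: ready={A,B,F,G,H} → run F
t=19: ready={A,B,F,G,H} → run F
t=20: ready={A,B,F,G,H} → run F
t=21: ready={A,B,F,G,H} → run F
t=22: ready={A,B,F,G,H} → run F
t=23: ready={A,B,G,H} → run A
t=24: ready={A,B,G,H} → run A
t=25: ready={A,B,G,H} → run A
t=26: ready={A,B,G,H} → run A
t=27: ready={A,B,G,H} → run A
t=28: ready={A,B,G,H} → run A
t=29: ready={B,G,H} → run G
t=30: ready={B,G,H} → run G
t=31: ready={B,H} → run B
t=32: ready={B,H} → run B
t=33: ready={B,H} → run B
t=34: ready={B,H} → run B
t=35: ready={B,H} → run B
t=36: ready={B,H} → run B
t=37: ready={B,H} → run B
t=38: ready={H} → run H
t=39: ready={H} → run H
t=40: ready={H} → run H
t=41: ready={H} → run H
t=42: ready={H} → run H
t=43: ready={H} → run H
t=44: ready={H} → run H
t=45: ready={H} → run H
t=46: (idle)

running at tick 26 = A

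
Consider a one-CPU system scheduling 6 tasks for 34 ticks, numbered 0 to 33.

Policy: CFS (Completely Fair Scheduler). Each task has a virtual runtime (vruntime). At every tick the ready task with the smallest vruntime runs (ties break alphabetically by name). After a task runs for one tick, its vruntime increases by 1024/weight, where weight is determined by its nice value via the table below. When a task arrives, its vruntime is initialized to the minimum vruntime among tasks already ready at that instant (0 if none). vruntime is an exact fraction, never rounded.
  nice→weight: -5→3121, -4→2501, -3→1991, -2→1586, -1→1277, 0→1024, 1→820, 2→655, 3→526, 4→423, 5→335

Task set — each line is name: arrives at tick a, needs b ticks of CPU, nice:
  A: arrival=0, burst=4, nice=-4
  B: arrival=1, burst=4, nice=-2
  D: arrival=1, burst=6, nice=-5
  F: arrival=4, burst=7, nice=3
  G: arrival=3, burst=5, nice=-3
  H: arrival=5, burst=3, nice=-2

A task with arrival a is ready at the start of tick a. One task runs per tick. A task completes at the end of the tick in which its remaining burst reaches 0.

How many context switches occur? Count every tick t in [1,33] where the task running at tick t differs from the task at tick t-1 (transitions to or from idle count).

t=0: vr[A=0] → run A
t=1: vr[A=1024/2501 B=1024/2501 D=1024/2501] → run A
t=2: vr[A=2048/2501 B=1024/2501 D=1024/2501] → run B
t=3: vr[A=2048/2501 B=34304/32513 D=1024/2501 G=1024/2501] → run D
t=4: vr[A=2048/2501 B=34304/32513 D=5756928/7805621 F=1024/2501 G=1024/2501] → run F
t=5: vr[A=2048/2501 B=34304/32513 D=5756928/7805621 F=1549824/657763 G=1024/2501 H=1024/2501] → run G
t=6: vr[A=2048/2501 B=34304/32513 D=5756928/7805621 F=1549824/657763 G=4599808/4979491 H=1024/2501] → run H
t=7: vr[A=2048/2501 B=34304/32513 D=5756928/7805621 F=1549824/657763 G=4599808/4979491 H=34304/32513] → run D
t=8: vr[A=2048/2501 B=34304/32513 D=8317952/7805621 F=1549824/657763 G=4599808/4979491 H=34304/32513] → run A
t=9: vr[A=3072/2501 B=34304/32513 D=8317952/7805621 F=1549824/657763 G=4599808/4979491 H=34304/32513] → run G
t=10: vr[A=3072/2501 B=34304/32513 D=8317952/7805621 F=1549824/657763 G=7160832/4979491 H=34304/32513] → run B
t=11: vr[A=3072/2501 B=55296/32513 D=8317952/7805621 F=1549824/657763 G=7160832/4979491 H=34304/32513] → run H
t=12: vr[A=3072/2501 B=55296/32513 D=8317952/7805621 F=1549824/657763 G=7160832/4979491 H=55296/32513] → run D
t=13: vr[A=3072/2501 B=55296/32513 D=10878976/7805621 F=1549824/657763 G=7160832/4979491 H=55296/32513] → run A
t=14: vr[B=55296/32513 D=10878976/7805621 F=1549824/657763 G=7160832/4979491 H=55296/32513] → run D
t=15: vr[B=55296/32513 D=13440000/7805621 F=1549824/657763 G=7160832/4979491 H=55296/32513] → run G
t=16: vr[B=55296/32513 D=13440000/7805621 F=1549824/657763 G=9721856/4979491 H=55296/32513] → run B
t=17: vr[B=76288/32513 D=13440000/7805621 F=1549824/657763 G=9721856/4979491 H=55296/32513] → run H
t=18: vr[B=76288/32513 D=13440000/7805621 F=1549824/657763 G=9721856/4979491] → run D
t=19: vr[B=76288/32513 D=16001024/7805621 F=1549824/657763 G=9721856/4979491] → run G
t=20: vr[B=76288/32513 D=16001024/7805621 F=1549824/657763 G=12282880/4979491] → run D
t=21: vr[B=76288/32513 F=1549824/657763 G=12282880/4979491] → run B
t=22: vr[F=1549824/657763 G=12282880/4979491] → run F
t=23: vr[F=2830336/657763 G=12282880/4979491] → run G
t=24: vr[F=2830336/657763] → run F
t=25: vr[F=4110848/657763] → run F
t=26: vr[F=5391360/657763] → run F
t=27: vr[F=6671872/657763] → run F
t=28: vr[F=7952384/657763] → run F
t=29: (idle)
t=30: (idle)
t=31: (idle)
t=32: (idle)
t=33: (idle)

context switches = 24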